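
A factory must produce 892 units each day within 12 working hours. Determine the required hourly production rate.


Formula: Production Rate = Daily Demand / Available Hours
Rate = 892 units/day / 12 hours/day
Rate = 74.3 units/hour

74.3 units/hour


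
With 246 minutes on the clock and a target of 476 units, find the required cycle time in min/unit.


Formula: CT = Available Time / Number of Units
CT = 246 min / 476 units
CT = 0.52 min/unit

0.52 min/unit


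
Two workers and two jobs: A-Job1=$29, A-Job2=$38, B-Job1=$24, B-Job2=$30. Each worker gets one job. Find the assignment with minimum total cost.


Option 1: A->1 + B->2 = $29 + $30 = $59
Option 2: A->2 + B->1 = $38 + $24 = $62
Min cost = min($59, $62) = $59

$59


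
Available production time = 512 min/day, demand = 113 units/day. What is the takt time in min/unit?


Formula: Takt Time = Available Production Time / Customer Demand
Takt = 512 min/day / 113 units/day
Takt = 4.53 min/unit

4.53 min/unit


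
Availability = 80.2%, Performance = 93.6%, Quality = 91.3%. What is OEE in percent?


Formula: OEE = Availability * Performance * Quality / 10000
A * P = 80.2% * 93.6% / 100 = 75.07%
OEE = 75.07% * 91.3% / 100 = 68.5%

68.5%


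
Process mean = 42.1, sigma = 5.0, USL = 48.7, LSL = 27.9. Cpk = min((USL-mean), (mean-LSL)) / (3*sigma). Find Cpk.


Cpu = (48.7 - 42.1) / (3 * 5.0) = 0.44
Cpl = (42.1 - 27.9) / (3 * 5.0) = 0.95
Cpk = min(0.44, 0.95) = 0.44

0.44


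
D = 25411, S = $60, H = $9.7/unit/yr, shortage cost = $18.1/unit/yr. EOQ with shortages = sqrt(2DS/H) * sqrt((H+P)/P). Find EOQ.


Formula: EOQ* = sqrt(2DS/H) * sqrt((H+P)/P)
Base EOQ = sqrt(2*25411*60/9.7) = 560.68 units
Correction = sqrt((9.7+18.1)/18.1) = 1.23932
EOQ* = 560.68 * 1.23932 = 694.9 units

694.9 units


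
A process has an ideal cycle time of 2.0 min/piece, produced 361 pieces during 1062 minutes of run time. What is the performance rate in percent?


Formula: Performance = (Ideal CT * Total Count) / Run Time * 100
Ideal output time = 2.0 * 361 = 722.0 min
Performance = 722.0 / 1062 * 100 = 68.0%

68.0%


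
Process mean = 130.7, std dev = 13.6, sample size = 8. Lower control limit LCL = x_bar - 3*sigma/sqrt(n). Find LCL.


LCL = 130.7 - 3 * 13.6 / sqrt(8)

116.28


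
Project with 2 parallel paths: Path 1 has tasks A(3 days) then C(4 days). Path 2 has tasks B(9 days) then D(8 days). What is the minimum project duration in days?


Path 1 = 3 + 4 = 7 days
Path 2 = 9 + 8 = 17 days
Duration = max(7, 17) = 17 days

17 days


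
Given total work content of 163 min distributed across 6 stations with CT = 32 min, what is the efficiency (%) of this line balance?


Formula: Efficiency = Sum of Task Times / (N_stations * CT) * 100
Total station capacity = 6 stations * 32 min = 192 min
Efficiency = 163 / 192 * 100 = 84.9%

84.9%


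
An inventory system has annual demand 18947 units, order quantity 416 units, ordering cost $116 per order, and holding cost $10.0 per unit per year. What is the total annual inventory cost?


TC = 18947/416 * 116 + 416/2 * 10.0

$7363.30


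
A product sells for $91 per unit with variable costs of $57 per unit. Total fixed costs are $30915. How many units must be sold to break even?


Formula: BEQ = Fixed Costs / (Price - Variable Cost)
Contribution margin = $91 - $57 = $34/unit
BEQ = ceil($30915 / $34/unit) = ceil(909.26) = 910 units

910 units


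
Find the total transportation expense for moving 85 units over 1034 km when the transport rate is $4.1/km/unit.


TC = dist * cost * units = 1034 * 4.1 * 85 = $360349.00

$360349.00


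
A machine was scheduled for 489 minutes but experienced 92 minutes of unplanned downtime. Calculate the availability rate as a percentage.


Formula: Availability = (Planned Time - Downtime) / Planned Time * 100
Uptime = 489 - 92 = 397 min
Availability = 397 / 489 * 100 = 81.2%

81.2%


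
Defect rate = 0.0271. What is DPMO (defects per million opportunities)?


DPMO = defect_rate * 1000000 = 0.0271 * 1000000

27100


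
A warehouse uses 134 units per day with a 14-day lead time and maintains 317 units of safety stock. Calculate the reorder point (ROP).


Formula: ROP = (Daily Demand * Lead Time) + Safety Stock
Demand during lead time = 134 * 14 = 1876 units
ROP = 1876 + 317 = 2193 units

2193 units


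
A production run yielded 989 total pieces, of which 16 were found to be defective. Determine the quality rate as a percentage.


Formula: Quality Rate = Good Pieces / Total Pieces * 100
Good pieces = 989 - 16 = 973
QR = 973 / 989 * 100 = 98.4%

98.4%


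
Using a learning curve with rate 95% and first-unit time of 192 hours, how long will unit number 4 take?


Formula: T_n = T_1 * (learning_rate)^(log2(n)) where learning_rate = rate/100
Doublings = log2(4) = 2
T_n = 192 * 0.95^2
T_n = 192 * 0.9025 = 173.3 hours

173.3 hours


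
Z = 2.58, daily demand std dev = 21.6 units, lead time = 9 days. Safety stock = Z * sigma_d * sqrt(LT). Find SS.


Formula: SS = z * sigma_d * sqrt(LT)
sqrt(LT) = sqrt(9) = 3.0
SS = 2.58 * 21.6 * 3.0
SS = 167.2 units

167.2 units


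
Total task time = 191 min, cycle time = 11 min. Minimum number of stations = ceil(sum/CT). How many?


Formula: N_min = ceil(Sum of Task Times / Cycle Time)
N_min = ceil(191 min / 11 min) = ceil(17.3636)
N_min = 18 stations

18


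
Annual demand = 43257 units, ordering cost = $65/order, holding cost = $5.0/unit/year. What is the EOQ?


Formula: EOQ = sqrt(2 * D * S / H)
Numerator: 2 * 43257 * 65 = 5623410
2DS/H = 5623410 / 5.0 = 1124682.0
EOQ = sqrt(1124682.0) = 1060.5 units

1060.5 units


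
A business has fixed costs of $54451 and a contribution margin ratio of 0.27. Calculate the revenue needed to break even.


Formula: BER = Fixed Costs / Contribution Margin Ratio
BER = $54451 / 0.27
BER = $201670.37 (to the nearest cent)

$201670.37


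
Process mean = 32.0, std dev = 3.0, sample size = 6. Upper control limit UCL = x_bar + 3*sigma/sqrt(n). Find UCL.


UCL = 32.0 + 3 * 3.0 / sqrt(6)

35.67


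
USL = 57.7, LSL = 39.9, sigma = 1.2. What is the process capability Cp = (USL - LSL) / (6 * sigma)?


Cp = (57.7 - 39.9) / (6 * 1.2)

2.47


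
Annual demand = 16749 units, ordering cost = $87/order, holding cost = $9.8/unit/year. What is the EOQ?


Formula: EOQ = sqrt(2 * D * S / H)
Numerator: 2 * 16749 * 87 = 2914326
2DS/H = 2914326 / 9.8 = 297380.2
EOQ = sqrt(297380.2) = 545.3 units

545.3 units


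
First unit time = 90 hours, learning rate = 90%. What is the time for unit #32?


Formula: T_n = T_1 * (learning_rate)^(log2(n)) where learning_rate = rate/100
Doublings = log2(32) = 5
T_n = 90 * 0.9^5
T_n = 90 * 0.5905 = 53.1 hours

53.1 hours


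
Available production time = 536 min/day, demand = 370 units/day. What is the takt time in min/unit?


Formula: Takt Time = Available Production Time / Customer Demand
Takt = 536 min/day / 370 units/day
Takt = 1.45 min/unit

1.45 min/unit


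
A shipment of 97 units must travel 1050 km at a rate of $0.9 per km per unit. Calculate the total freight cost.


TC = dist * cost * units = 1050 * 0.9 * 97 = $91665.00

$91665.00


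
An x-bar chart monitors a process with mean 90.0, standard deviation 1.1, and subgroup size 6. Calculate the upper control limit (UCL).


UCL = 90.0 + 3 * 1.1 / sqrt(6)

91.35


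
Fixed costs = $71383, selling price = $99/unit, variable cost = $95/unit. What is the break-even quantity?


Formula: BEQ = Fixed Costs / (Price - Variable Cost)
Contribution margin = $99 - $95 = $4/unit
BEQ = ceil($71383 / $4/unit) = ceil(17845.75) = 17846 units

17846 units


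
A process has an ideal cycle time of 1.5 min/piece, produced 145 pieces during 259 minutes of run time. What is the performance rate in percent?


Formula: Performance = (Ideal CT * Total Count) / Run Time * 100
Ideal output time = 1.5 * 145 = 217.5 min
Performance = 217.5 / 259 * 100 = 84.0%

84.0%


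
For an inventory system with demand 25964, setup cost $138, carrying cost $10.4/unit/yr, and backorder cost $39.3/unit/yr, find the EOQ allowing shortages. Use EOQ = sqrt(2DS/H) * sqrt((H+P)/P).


Formula: EOQ* = sqrt(2DS/H) * sqrt((H+P)/P)
Base EOQ = sqrt(2*25964*138/10.4) = 830.09 units
Correction = sqrt((10.4+39.3)/39.3) = 1.12456
EOQ* = 830.09 * 1.12456 = 933.5 units

933.5 units


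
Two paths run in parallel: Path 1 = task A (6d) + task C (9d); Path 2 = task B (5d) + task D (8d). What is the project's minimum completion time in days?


Path 1 = 6 + 9 = 15 days
Path 2 = 5 + 8 = 13 days
Duration = max(15, 13) = 15 days

15 days


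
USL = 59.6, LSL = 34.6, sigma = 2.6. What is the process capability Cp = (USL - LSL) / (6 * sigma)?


Cp = (59.6 - 34.6) / (6 * 2.6)

1.6


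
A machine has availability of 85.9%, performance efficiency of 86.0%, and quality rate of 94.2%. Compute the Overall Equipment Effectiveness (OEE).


Formula: OEE = Availability * Performance * Quality / 10000
A * P = 85.9% * 86.0% / 100 = 73.87%
OEE = 73.87% * 94.2% / 100 = 69.6%

69.6%


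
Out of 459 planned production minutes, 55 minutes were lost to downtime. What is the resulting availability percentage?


Formula: Availability = (Planned Time - Downtime) / Planned Time * 100
Uptime = 459 - 55 = 404 min
Availability = 404 / 459 * 100 = 88.0%

88.0%


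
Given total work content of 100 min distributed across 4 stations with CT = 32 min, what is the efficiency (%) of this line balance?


Formula: Efficiency = Sum of Task Times / (N_stations * CT) * 100
Total station capacity = 4 stations * 32 min = 128 min
Efficiency = 100 / 128 * 100 = 78.1%

78.1%


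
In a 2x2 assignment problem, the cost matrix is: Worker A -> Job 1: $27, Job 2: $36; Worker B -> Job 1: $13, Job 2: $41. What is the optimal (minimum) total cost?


Option 1: A->1 + B->2 = $27 + $41 = $68
Option 2: A->2 + B->1 = $36 + $13 = $49
Min cost = min($68, $49) = $49

$49


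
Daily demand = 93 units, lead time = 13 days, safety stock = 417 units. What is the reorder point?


Formula: ROP = (Daily Demand * Lead Time) + Safety Stock
Demand during lead time = 93 * 13 = 1209 units
ROP = 1209 + 417 = 1626 units

1626 units


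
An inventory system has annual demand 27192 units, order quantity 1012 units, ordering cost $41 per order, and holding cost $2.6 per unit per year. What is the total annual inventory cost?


TC = 27192/1012 * 41 + 1012/2 * 2.6

$2417.25


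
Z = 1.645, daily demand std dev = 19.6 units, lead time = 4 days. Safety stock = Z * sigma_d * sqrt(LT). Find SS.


Formula: SS = z * sigma_d * sqrt(LT)
sqrt(LT) = sqrt(4) = 2.0
SS = 1.645 * 19.6 * 2.0
SS = 64.5 units

64.5 units


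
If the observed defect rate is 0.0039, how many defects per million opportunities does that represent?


DPMO = defect_rate * 1000000 = 0.0039 * 1000000

3900


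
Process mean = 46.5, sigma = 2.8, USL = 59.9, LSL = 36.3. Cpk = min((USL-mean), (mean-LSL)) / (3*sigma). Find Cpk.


Cpu = (59.9 - 46.5) / (3 * 2.8) = 1.6
Cpl = (46.5 - 36.3) / (3 * 2.8) = 1.21
Cpk = min(1.6, 1.21) = 1.21

1.21


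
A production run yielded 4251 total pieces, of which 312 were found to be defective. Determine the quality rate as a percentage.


Formula: Quality Rate = Good Pieces / Total Pieces * 100
Good pieces = 4251 - 312 = 3939
QR = 3939 / 4251 * 100 = 92.7%

92.7%


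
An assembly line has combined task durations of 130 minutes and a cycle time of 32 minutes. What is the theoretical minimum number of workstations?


Formula: N_min = ceil(Sum of Task Times / Cycle Time)
N_min = ceil(130 min / 32 min) = ceil(4.0625)
N_min = 5 stations

5


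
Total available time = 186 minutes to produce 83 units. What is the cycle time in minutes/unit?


Formula: CT = Available Time / Number of Units
CT = 186 min / 83 units
CT = 2.24 min/unit

2.24 min/unit


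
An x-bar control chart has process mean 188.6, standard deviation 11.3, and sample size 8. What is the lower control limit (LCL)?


LCL = 188.6 - 3 * 11.3 / sqrt(8)

176.61


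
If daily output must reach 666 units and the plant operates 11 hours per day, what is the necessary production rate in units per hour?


Formula: Production Rate = Daily Demand / Available Hours
Rate = 666 units/day / 11 hours/day
Rate = 60.5 units/hour

60.5 units/hour


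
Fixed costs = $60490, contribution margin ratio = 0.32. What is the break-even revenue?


Formula: BER = Fixed Costs / Contribution Margin Ratio
BER = $60490 / 0.32
BER = $189031.25 (to the nearest cent)

$189031.25


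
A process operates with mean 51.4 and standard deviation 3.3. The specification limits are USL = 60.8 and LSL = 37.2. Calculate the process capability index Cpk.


Cpu = (60.8 - 51.4) / (3 * 3.3) = 0.95
Cpl = (51.4 - 37.2) / (3 * 3.3) = 1.43
Cpk = min(0.95, 1.43) = 0.95

0.95


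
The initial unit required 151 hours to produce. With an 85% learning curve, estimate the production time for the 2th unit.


Formula: T_n = T_1 * (learning_rate)^(log2(n)) where learning_rate = rate/100
Doublings = log2(2) = 1
T_n = 151 * 0.85^1
T_n = 151 * 0.85 = 128.4 hours

128.4 hours


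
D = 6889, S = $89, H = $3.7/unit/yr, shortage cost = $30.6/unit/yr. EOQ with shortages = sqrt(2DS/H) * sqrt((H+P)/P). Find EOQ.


Formula: EOQ* = sqrt(2DS/H) * sqrt((H+P)/P)
Base EOQ = sqrt(2*6889*89/3.7) = 575.69 units
Correction = sqrt((3.7+30.6)/30.6) = 1.05873
EOQ* = 575.69 * 1.05873 = 609.5 units

609.5 units


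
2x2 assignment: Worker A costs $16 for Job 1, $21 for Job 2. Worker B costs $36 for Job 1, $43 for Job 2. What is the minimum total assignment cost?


Option 1: A->1 + B->2 = $16 + $43 = $59
Option 2: A->2 + B->1 = $21 + $36 = $57
Min cost = min($59, $57) = $57

$57


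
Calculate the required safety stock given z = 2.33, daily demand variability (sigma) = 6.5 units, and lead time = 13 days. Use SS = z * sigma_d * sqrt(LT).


Formula: SS = z * sigma_d * sqrt(LT)
sqrt(LT) = sqrt(13) = 3.6056
SS = 2.33 * 6.5 * 3.6056
SS = 54.6 units

54.6 units


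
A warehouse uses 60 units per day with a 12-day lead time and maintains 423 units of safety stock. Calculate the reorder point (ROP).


Formula: ROP = (Daily Demand * Lead Time) + Safety Stock
Demand during lead time = 60 * 12 = 720 units
ROP = 720 + 423 = 1143 units

1143 units


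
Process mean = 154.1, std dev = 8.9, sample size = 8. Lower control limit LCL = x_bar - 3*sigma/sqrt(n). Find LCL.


LCL = 154.1 - 3 * 8.9 / sqrt(8)

144.66


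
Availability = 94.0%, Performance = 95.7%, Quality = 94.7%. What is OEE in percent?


Formula: OEE = Availability * Performance * Quality / 10000
A * P = 94.0% * 95.7% / 100 = 89.96%
OEE = 89.96% * 94.7% / 100 = 85.2%

85.2%


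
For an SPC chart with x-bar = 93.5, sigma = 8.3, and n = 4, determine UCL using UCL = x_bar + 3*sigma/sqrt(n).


UCL = 93.5 + 3 * 8.3 / sqrt(4)

105.95


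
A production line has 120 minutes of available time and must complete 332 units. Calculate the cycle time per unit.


Formula: CT = Available Time / Number of Units
CT = 120 min / 332 units
CT = 0.36 min/unit

0.36 min/unit


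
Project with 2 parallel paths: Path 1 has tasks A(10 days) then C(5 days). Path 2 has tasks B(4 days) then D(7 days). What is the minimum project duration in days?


Path 1 = 10 + 5 = 15 days
Path 2 = 4 + 7 = 11 days
Duration = max(15, 11) = 15 days

15 days


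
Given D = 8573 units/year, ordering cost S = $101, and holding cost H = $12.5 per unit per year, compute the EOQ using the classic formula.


Formula: EOQ = sqrt(2 * D * S / H)
Numerator: 2 * 8573 * 101 = 1731746
2DS/H = 1731746 / 12.5 = 138539.7
EOQ = sqrt(138539.7) = 372.2 units

372.2 units


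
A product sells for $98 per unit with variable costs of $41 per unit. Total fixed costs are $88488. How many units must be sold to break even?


Formula: BEQ = Fixed Costs / (Price - Variable Cost)
Contribution margin = $98 - $41 = $57/unit
BEQ = ceil($88488 / $57/unit) = ceil(1552.42) = 1553 units

1553 units


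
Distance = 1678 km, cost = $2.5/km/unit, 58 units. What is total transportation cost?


TC = dist * cost * units = 1678 * 2.5 * 58 = $243310.00

$243310.00


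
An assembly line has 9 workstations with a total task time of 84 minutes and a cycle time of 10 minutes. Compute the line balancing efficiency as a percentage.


Formula: Efficiency = Sum of Task Times / (N_stations * CT) * 100
Total station capacity = 9 stations * 10 min = 90 min
Efficiency = 84 / 90 * 100 = 93.3%

93.3%


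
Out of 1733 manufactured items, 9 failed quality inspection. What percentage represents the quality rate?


Formula: Quality Rate = Good Pieces / Total Pieces * 100
Good pieces = 1733 - 9 = 1724
QR = 1724 / 1733 * 100 = 99.5%

99.5%


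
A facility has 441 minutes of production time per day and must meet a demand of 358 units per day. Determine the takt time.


Formula: Takt Time = Available Production Time / Customer Demand
Takt = 441 min/day / 358 units/day
Takt = 1.23 min/unit

1.23 min/unit


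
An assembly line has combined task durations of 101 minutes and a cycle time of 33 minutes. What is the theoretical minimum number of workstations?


Formula: N_min = ceil(Sum of Task Times / Cycle Time)
N_min = ceil(101 min / 33 min) = ceil(3.0606)
N_min = 4 stations

4


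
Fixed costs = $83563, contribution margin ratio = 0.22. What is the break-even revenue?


Formula: BER = Fixed Costs / Contribution Margin Ratio
BER = $83563 / 0.22
BER = $379831.82 (to the nearest cent)

$379831.82


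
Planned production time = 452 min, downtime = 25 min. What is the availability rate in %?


Formula: Availability = (Planned Time - Downtime) / Planned Time * 100
Uptime = 452 - 25 = 427 min
Availability = 427 / 452 * 100 = 94.5%

94.5%


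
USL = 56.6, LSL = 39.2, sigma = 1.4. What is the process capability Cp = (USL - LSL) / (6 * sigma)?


Cp = (56.6 - 39.2) / (6 * 1.4)

2.07


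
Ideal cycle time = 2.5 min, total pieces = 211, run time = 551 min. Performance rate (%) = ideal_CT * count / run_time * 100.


Formula: Performance = (Ideal CT * Total Count) / Run Time * 100
Ideal output time = 2.5 * 211 = 527.5 min
Performance = 527.5 / 551 * 100 = 95.7%

95.7%


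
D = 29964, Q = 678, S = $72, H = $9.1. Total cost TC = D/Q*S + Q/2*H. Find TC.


TC = 29964/678 * 72 + 678/2 * 9.1

$6266.92


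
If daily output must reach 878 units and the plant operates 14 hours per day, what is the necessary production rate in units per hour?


Formula: Production Rate = Daily Demand / Available Hours
Rate = 878 units/day / 14 hours/day
Rate = 62.7 units/hour

62.7 units/hour


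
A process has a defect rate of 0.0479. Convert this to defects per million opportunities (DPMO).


DPMO = defect_rate * 1000000 = 0.0479 * 1000000

47900


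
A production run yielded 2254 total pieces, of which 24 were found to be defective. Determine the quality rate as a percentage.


Formula: Quality Rate = Good Pieces / Total Pieces * 100
Good pieces = 2254 - 24 = 2230
QR = 2230 / 2254 * 100 = 98.9%

98.9%


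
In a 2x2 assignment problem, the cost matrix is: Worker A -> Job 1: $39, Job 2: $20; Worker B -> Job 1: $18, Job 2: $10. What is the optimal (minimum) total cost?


Option 1: A->1 + B->2 = $39 + $10 = $49
Option 2: A->2 + B->1 = $20 + $18 = $38
Min cost = min($49, $38) = $38

$38


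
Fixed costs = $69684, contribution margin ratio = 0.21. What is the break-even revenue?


Formula: BER = Fixed Costs / Contribution Margin Ratio
BER = $69684 / 0.21
BER = $331828.57 (to the nearest cent)

$331828.57


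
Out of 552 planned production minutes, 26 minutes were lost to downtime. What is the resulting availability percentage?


Formula: Availability = (Planned Time - Downtime) / Planned Time * 100
Uptime = 552 - 26 = 526 min
Availability = 526 / 552 * 100 = 95.3%

95.3%


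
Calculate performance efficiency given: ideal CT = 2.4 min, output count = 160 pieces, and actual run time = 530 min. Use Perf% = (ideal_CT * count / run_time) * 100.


Formula: Performance = (Ideal CT * Total Count) / Run Time * 100
Ideal output time = 2.4 * 160 = 384.0 min
Performance = 384.0 / 530 * 100 = 72.5%

72.5%


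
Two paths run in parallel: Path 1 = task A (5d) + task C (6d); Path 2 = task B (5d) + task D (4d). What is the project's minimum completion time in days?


Path 1 = 5 + 6 = 11 days
Path 2 = 5 + 4 = 9 days
Duration = max(11, 9) = 11 days

11 days


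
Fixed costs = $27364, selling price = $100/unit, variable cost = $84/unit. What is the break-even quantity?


Formula: BEQ = Fixed Costs / (Price - Variable Cost)
Contribution margin = $100 - $84 = $16/unit
BEQ = ceil($27364 / $16/unit) = ceil(1710.25) = 1711 units

1711 units


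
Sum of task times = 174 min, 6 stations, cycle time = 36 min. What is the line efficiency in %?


Formula: Efficiency = Sum of Task Times / (N_stations * CT) * 100
Total station capacity = 6 stations * 36 min = 216 min
Efficiency = 174 / 216 * 100 = 80.6%

80.6%


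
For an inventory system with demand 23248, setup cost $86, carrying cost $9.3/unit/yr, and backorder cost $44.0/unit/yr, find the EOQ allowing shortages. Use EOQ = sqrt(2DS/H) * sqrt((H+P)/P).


Formula: EOQ* = sqrt(2DS/H) * sqrt((H+P)/P)
Base EOQ = sqrt(2*23248*86/9.3) = 655.72 units
Correction = sqrt((9.3+44.0)/44.0) = 1.10062
EOQ* = 655.72 * 1.10062 = 721.7 units

721.7 units


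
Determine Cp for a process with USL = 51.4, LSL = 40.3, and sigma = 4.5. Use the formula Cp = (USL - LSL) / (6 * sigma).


Cp = (51.4 - 40.3) / (6 * 4.5)

0.41


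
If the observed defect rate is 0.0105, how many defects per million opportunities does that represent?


DPMO = defect_rate * 1000000 = 0.0105 * 1000000

10500


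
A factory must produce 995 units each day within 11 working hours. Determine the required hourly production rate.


Formula: Production Rate = Daily Demand / Available Hours
Rate = 995 units/day / 11 hours/day
Rate = 90.5 units/hour

90.5 units/hour


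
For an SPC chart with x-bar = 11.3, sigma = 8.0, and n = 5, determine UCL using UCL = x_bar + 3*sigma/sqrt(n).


UCL = 11.3 + 3 * 8.0 / sqrt(5)

22.03


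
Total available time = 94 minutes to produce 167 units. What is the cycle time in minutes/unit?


Formula: CT = Available Time / Number of Units
CT = 94 min / 167 units
CT = 0.56 min/unit

0.56 min/unit


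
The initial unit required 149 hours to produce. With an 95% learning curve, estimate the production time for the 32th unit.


Formula: T_n = T_1 * (learning_rate)^(log2(n)) where learning_rate = rate/100
Doublings = log2(32) = 5
T_n = 149 * 0.95^5
T_n = 149 * 0.7738 = 115.3 hours

115.3 hours


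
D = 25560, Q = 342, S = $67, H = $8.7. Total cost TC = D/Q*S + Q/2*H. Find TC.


TC = 25560/342 * 67 + 342/2 * 8.7

$6495.07


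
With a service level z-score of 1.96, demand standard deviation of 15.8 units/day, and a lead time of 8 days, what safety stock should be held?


Formula: SS = z * sigma_d * sqrt(LT)
sqrt(LT) = sqrt(8) = 2.8284
SS = 1.96 * 15.8 * 2.8284
SS = 87.6 units

87.6 units


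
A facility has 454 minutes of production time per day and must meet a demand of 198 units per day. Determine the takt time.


Formula: Takt Time = Available Production Time / Customer Demand
Takt = 454 min/day / 198 units/day
Takt = 2.29 min/unit

2.29 min/unit


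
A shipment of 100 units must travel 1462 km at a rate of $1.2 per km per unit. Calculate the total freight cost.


TC = dist * cost * units = 1462 * 1.2 * 100 = $175440.00

$175440.00


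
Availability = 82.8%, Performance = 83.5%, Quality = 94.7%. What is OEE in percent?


Formula: OEE = Availability * Performance * Quality / 10000
A * P = 82.8% * 83.5% / 100 = 69.14%
OEE = 69.14% * 94.7% / 100 = 65.5%

65.5%


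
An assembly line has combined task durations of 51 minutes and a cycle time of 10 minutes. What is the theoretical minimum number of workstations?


Formula: N_min = ceil(Sum of Task Times / Cycle Time)
N_min = ceil(51 min / 10 min) = ceil(5.1)
N_min = 6 stations

6


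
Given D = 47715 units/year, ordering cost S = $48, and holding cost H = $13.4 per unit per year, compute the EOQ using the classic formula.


Formula: EOQ = sqrt(2 * D * S / H)
Numerator: 2 * 47715 * 48 = 4580640
2DS/H = 4580640 / 13.4 = 341838.8
EOQ = sqrt(341838.8) = 584.7 units

584.7 units


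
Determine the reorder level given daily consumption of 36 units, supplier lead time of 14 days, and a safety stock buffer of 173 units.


Formula: ROP = (Daily Demand * Lead Time) + Safety Stock
Demand during lead time = 36 * 14 = 504 units
ROP = 504 + 173 = 677 units

677 units


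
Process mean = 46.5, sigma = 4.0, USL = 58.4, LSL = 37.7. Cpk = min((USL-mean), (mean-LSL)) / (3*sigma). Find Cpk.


Cpu = (58.4 - 46.5) / (3 * 4.0) = 0.99
Cpl = (46.5 - 37.7) / (3 * 4.0) = 0.73
Cpk = min(0.99, 0.73) = 0.73

0.73


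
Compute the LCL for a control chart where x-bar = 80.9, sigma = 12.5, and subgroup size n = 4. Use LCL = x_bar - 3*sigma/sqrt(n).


LCL = 80.9 - 3 * 12.5 / sqrt(4)

62.15


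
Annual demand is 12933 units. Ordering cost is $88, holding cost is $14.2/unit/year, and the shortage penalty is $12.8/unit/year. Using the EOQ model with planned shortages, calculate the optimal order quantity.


Formula: EOQ* = sqrt(2DS/H) * sqrt((H+P)/P)
Base EOQ = sqrt(2*12933*88/14.2) = 400.37 units
Correction = sqrt((14.2+12.8)/12.8) = 1.45237
EOQ* = 400.37 * 1.45237 = 581.5 units

581.5 units


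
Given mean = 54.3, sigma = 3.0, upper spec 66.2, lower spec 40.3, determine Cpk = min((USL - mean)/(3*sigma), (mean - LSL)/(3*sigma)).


Cpu = (66.2 - 54.3) / (3 * 3.0) = 1.32
Cpl = (54.3 - 40.3) / (3 * 3.0) = 1.56
Cpk = min(1.32, 1.56) = 1.32

1.32


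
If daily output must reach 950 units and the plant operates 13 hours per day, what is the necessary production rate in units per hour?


Formula: Production Rate = Daily Demand / Available Hours
Rate = 950 units/day / 13 hours/day
Rate = 73.1 units/hour

73.1 units/hour


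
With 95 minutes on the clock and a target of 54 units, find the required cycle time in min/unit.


Formula: CT = Available Time / Number of Units
CT = 95 min / 54 units
CT = 1.76 min/unit

1.76 min/unit


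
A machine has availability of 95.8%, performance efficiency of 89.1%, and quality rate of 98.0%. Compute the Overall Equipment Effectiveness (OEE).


Formula: OEE = Availability * Performance * Quality / 10000
A * P = 95.8% * 89.1% / 100 = 85.36%
OEE = 85.36% * 98.0% / 100 = 83.7%

83.7%


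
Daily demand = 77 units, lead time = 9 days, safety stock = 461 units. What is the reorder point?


Formula: ROP = (Daily Demand * Lead Time) + Safety Stock
Demand during lead time = 77 * 9 = 693 units
ROP = 693 + 461 = 1154 units

1154 units


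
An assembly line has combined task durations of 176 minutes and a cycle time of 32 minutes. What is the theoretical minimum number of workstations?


Formula: N_min = ceil(Sum of Task Times / Cycle Time)
N_min = ceil(176 min / 32 min) = ceil(5.5)
N_min = 6 stations

6


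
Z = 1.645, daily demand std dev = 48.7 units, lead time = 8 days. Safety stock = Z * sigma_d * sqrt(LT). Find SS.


Formula: SS = z * sigma_d * sqrt(LT)
sqrt(LT) = sqrt(8) = 2.8284
SS = 1.645 * 48.7 * 2.8284
SS = 226.6 units

226.6 units


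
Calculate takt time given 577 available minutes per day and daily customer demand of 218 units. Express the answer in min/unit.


Formula: Takt Time = Available Production Time / Customer Demand
Takt = 577 min/day / 218 units/day
Takt = 2.65 min/unit

2.65 min/unit


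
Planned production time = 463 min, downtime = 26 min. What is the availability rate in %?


Formula: Availability = (Planned Time - Downtime) / Planned Time * 100
Uptime = 463 - 26 = 437 min
Availability = 437 / 463 * 100 = 94.4%

94.4%


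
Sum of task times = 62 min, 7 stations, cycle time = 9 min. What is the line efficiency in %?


Formula: Efficiency = Sum of Task Times / (N_stations * CT) * 100
Total station capacity = 7 stations * 9 min = 63 min
Efficiency = 62 / 63 * 100 = 98.4%

98.4%


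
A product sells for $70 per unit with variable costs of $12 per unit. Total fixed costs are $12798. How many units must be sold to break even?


Formula: BEQ = Fixed Costs / (Price - Variable Cost)
Contribution margin = $70 - $12 = $58/unit
BEQ = ceil($12798 / $58/unit) = ceil(220.66) = 221 units

221 units


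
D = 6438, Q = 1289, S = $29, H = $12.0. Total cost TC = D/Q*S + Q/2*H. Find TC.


TC = 6438/1289 * 29 + 1289/2 * 12.0

$7878.84


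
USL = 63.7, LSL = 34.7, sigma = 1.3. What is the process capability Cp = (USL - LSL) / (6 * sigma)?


Cp = (63.7 - 34.7) / (6 * 1.3)

3.72


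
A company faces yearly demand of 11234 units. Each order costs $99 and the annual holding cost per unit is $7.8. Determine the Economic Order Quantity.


Formula: EOQ = sqrt(2 * D * S / H)
Numerator: 2 * 11234 * 99 = 2224332
2DS/H = 2224332 / 7.8 = 285170.8
EOQ = sqrt(285170.8) = 534.0 units

534.0 units


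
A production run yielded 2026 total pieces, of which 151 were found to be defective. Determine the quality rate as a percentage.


Formula: Quality Rate = Good Pieces / Total Pieces * 100
Good pieces = 2026 - 151 = 1875
QR = 1875 / 2026 * 100 = 92.5%

92.5%


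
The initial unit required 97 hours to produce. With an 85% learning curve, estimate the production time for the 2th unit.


Formula: T_n = T_1 * (learning_rate)^(log2(n)) where learning_rate = rate/100
Doublings = log2(2) = 1
T_n = 97 * 0.85^1
T_n = 97 * 0.85 = 82.5 hours

82.5 hours


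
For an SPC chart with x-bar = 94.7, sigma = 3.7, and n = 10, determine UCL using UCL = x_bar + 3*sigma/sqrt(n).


UCL = 94.7 + 3 * 3.7 / sqrt(10)

98.21


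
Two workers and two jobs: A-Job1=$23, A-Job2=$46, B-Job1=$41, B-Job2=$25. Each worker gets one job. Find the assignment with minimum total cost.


Option 1: A->1 + B->2 = $23 + $25 = $48
Option 2: A->2 + B->1 = $46 + $41 = $87
Min cost = min($48, $87) = $48

$48


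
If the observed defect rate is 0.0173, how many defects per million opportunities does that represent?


DPMO = defect_rate * 1000000 = 0.0173 * 1000000

17300


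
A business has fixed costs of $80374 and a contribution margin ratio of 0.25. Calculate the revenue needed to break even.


Formula: BER = Fixed Costs / Contribution Margin Ratio
BER = $80374 / 0.25
BER = $321496.00 (to the nearest cent)

$321496.00


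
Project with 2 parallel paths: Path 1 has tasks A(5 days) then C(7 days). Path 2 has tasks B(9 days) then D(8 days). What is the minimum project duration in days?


Path 1 = 5 + 7 = 12 days
Path 2 = 9 + 8 = 17 days
Duration = max(12, 17) = 17 days

17 days


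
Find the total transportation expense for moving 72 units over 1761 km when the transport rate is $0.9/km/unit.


TC = dist * cost * units = 1761 * 0.9 * 72 = $114112.80

$114112.80


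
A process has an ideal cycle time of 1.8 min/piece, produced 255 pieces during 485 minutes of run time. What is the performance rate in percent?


Formula: Performance = (Ideal CT * Total Count) / Run Time * 100
Ideal output time = 1.8 * 255 = 459.0 min
Performance = 459.0 / 485 * 100 = 94.6%

94.6%


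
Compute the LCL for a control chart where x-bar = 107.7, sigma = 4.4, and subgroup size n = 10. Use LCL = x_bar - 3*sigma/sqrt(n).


LCL = 107.7 - 3 * 4.4 / sqrt(10)

103.53


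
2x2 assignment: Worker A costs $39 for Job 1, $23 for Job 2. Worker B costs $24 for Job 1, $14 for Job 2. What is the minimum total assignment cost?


Option 1: A->1 + B->2 = $39 + $14 = $53
Option 2: A->2 + B->1 = $23 + $24 = $47
Min cost = min($53, $47) = $47

$47


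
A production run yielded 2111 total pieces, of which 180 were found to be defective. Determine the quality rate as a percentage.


Formula: Quality Rate = Good Pieces / Total Pieces * 100
Good pieces = 2111 - 180 = 1931
QR = 1931 / 2111 * 100 = 91.5%

91.5%


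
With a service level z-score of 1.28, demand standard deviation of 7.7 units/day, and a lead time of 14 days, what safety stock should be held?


Formula: SS = z * sigma_d * sqrt(LT)
sqrt(LT) = sqrt(14) = 3.7417
SS = 1.28 * 7.7 * 3.7417
SS = 36.9 units

36.9 units


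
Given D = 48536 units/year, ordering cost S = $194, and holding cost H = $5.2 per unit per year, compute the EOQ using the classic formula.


Formula: EOQ = sqrt(2 * D * S / H)
Numerator: 2 * 48536 * 194 = 18831968
2DS/H = 18831968 / 5.2 = 3621532.3
EOQ = sqrt(3621532.3) = 1903.0 units

1903.0 units


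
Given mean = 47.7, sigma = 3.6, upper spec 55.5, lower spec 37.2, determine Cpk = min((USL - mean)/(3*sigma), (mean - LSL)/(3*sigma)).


Cpu = (55.5 - 47.7) / (3 * 3.6) = 0.72
Cpl = (47.7 - 37.2) / (3 * 3.6) = 0.97
Cpk = min(0.72, 0.97) = 0.72

0.72


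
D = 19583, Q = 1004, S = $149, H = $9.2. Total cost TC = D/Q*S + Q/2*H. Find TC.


TC = 19583/1004 * 149 + 1004/2 * 9.2

$7524.64


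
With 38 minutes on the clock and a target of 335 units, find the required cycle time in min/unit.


Formula: CT = Available Time / Number of Units
CT = 38 min / 335 units
CT = 0.11 min/unit

0.11 min/unit


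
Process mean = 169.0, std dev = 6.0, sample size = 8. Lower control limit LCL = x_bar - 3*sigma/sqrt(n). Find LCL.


LCL = 169.0 - 3 * 6.0 / sqrt(8)

162.64


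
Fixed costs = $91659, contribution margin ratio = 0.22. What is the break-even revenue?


Formula: BER = Fixed Costs / Contribution Margin Ratio
BER = $91659 / 0.22
BER = $416631.82 (to the nearest cent)

$416631.82


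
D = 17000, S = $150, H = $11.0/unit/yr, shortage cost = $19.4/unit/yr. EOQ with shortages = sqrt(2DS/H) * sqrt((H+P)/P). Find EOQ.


Formula: EOQ* = sqrt(2DS/H) * sqrt((H+P)/P)
Base EOQ = sqrt(2*17000*150/11.0) = 680.91 units
Correction = sqrt((11.0+19.4)/19.4) = 1.2518
EOQ* = 680.91 * 1.2518 = 852.4 units

852.4 units


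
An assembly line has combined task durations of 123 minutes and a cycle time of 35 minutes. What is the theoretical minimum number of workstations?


Formula: N_min = ceil(Sum of Task Times / Cycle Time)
N_min = ceil(123 min / 35 min) = ceil(3.5143)
N_min = 4 stations

4


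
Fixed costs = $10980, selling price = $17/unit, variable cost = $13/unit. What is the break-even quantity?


Formula: BEQ = Fixed Costs / (Price - Variable Cost)
Contribution margin = $17 - $13 = $4/unit
BEQ = ceil($10980 / $4/unit) = ceil(2745.0) = 2745 units

2745 units


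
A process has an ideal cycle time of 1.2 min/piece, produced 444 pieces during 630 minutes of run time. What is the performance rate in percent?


Formula: Performance = (Ideal CT * Total Count) / Run Time * 100
Ideal output time = 1.2 * 444 = 532.8 min
Performance = 532.8 / 630 * 100 = 84.6%

84.6%


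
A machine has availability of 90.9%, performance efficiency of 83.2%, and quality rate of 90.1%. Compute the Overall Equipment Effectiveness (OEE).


Formula: OEE = Availability * Performance * Quality / 10000
A * P = 90.9% * 83.2% / 100 = 75.63%
OEE = 75.63% * 90.1% / 100 = 68.1%

68.1%


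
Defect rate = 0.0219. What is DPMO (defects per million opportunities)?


DPMO = defect_rate * 1000000 = 0.0219 * 1000000

21900


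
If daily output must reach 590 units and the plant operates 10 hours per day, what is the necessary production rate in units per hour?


Formula: Production Rate = Daily Demand / Available Hours
Rate = 590 units/day / 10 hours/day
Rate = 59.0 units/hour

59.0 units/hour


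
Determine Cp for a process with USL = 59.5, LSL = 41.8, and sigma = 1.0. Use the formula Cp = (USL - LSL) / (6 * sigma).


Cp = (59.5 - 41.8) / (6 * 1.0)

2.95


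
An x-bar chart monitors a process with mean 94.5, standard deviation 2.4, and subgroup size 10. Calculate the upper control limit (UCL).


UCL = 94.5 + 3 * 2.4 / sqrt(10)

96.78


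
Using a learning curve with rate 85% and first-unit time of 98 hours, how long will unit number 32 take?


Formula: T_n = T_1 * (learning_rate)^(log2(n)) where learning_rate = rate/100
Doublings = log2(32) = 5
T_n = 98 * 0.85^5
T_n = 98 * 0.4437 = 43.5 hours

43.5 hours


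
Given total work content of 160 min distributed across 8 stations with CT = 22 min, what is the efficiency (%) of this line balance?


Formula: Efficiency = Sum of Task Times / (N_stations * CT) * 100
Total station capacity = 8 stations * 22 min = 176 min
Efficiency = 160 / 176 * 100 = 90.9%

90.9%


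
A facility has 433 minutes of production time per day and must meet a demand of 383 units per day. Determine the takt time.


Formula: Takt Time = Available Production Time / Customer Demand
Takt = 433 min/day / 383 units/day
Takt = 1.13 min/unit

1.13 min/unit


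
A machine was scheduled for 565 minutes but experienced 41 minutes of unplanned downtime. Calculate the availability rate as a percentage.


Formula: Availability = (Planned Time - Downtime) / Planned Time * 100
Uptime = 565 - 41 = 524 min
Availability = 524 / 565 * 100 = 92.7%

92.7%


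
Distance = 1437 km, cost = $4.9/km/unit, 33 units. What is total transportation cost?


TC = dist * cost * units = 1437 * 4.9 * 33 = $232362.90

$232362.90


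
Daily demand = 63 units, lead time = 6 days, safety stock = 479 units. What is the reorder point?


Formula: ROP = (Daily Demand * Lead Time) + Safety Stock
Demand during lead time = 63 * 6 = 378 units
ROP = 378 + 479 = 857 units

857 units


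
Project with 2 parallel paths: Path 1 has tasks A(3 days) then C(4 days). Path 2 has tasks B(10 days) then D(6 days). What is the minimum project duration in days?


Path 1 = 3 + 4 = 7 days
Path 2 = 10 + 6 = 16 days
Duration = max(7, 16) = 16 days

16 days


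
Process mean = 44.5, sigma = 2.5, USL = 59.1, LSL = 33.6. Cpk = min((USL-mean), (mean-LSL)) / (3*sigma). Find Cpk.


Cpu = (59.1 - 44.5) / (3 * 2.5) = 1.95
Cpl = (44.5 - 33.6) / (3 * 2.5) = 1.45
Cpk = min(1.95, 1.45) = 1.45

1.45


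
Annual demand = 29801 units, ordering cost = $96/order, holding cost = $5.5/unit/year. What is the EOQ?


Formula: EOQ = sqrt(2 * D * S / H)
Numerator: 2 * 29801 * 96 = 5721792
2DS/H = 5721792 / 5.5 = 1040325.8
EOQ = sqrt(1040325.8) = 1020.0 units

1020.0 units


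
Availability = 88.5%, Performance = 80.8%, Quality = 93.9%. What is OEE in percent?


Formula: OEE = Availability * Performance * Quality / 10000
A * P = 88.5% * 80.8% / 100 = 71.51%
OEE = 71.51% * 93.9% / 100 = 67.1%

67.1%


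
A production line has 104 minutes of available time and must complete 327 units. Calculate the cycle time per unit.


Formula: CT = Available Time / Number of Units
CT = 104 min / 327 units
CT = 0.32 min/unit

0.32 min/unit


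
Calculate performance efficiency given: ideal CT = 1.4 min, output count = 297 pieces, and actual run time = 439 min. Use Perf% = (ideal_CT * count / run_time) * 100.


Formula: Performance = (Ideal CT * Total Count) / Run Time * 100
Ideal output time = 1.4 * 297 = 415.8 min
Performance = 415.8 / 439 * 100 = 94.7%

94.7%


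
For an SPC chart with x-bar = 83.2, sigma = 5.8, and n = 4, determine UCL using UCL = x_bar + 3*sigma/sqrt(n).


UCL = 83.2 + 3 * 5.8 / sqrt(4)

91.9


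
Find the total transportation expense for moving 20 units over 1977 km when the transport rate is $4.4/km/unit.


TC = dist * cost * units = 1977 * 4.4 * 20 = $173976.00

$173976.00


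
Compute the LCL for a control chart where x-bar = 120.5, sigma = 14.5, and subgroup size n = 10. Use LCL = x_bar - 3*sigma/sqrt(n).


LCL = 120.5 - 3 * 14.5 / sqrt(10)

106.74


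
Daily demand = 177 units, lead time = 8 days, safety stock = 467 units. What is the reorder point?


Formula: ROP = (Daily Demand * Lead Time) + Safety Stock
Demand during lead time = 177 * 8 = 1416 units
ROP = 1416 + 467 = 1883 units

1883 units
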